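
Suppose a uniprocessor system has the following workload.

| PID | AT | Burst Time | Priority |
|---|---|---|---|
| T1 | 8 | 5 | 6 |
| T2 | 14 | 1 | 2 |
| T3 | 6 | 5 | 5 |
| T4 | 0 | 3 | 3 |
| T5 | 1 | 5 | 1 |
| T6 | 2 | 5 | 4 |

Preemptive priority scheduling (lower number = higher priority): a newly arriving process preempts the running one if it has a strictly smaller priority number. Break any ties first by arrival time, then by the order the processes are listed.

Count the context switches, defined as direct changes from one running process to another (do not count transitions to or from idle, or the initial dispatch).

Gantt: | T4 0-1 | T5 1-6 | T4 6-8 | T6 8-13 | T3 13-14 | T2 14-15 | T3 15-19 | T1 19-24 |
Completion: T1=24  T2=15  T3=19  T4=8  T5=6  T6=13
Turnaround (C−A): T1=16  T2=1  T3=13  T4=8  T5=5  T6=11

7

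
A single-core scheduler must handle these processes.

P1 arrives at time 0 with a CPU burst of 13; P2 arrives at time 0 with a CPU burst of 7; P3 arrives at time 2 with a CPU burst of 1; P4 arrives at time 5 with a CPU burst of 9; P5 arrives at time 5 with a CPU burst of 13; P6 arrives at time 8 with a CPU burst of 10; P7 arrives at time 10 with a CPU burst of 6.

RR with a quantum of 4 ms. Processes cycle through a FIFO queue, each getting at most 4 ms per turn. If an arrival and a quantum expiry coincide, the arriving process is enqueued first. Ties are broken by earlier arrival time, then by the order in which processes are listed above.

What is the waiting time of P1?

Timeline: | P1 0-4 | P2 4-8 | P3 8-9 | P1 9-13 | P4 13-17 | P5 17-21 | P6 21-25 | P2 25-28 | P7 28-32 | P1 32-36 | P4 36-40 | P5 40-44 | P6 44-48 | P7 48-50 | P1 50-51 | P4 51-52 | P5 52-56 | P6 56-58 | P5 58-59 |
Completion: P1=51  P2=28  P3=9  P4=52  P5=59  P6=58  P7=50
Turnaround (C−A): P1=51  P2=28  P3=7  P4=47  P5=54  P6=50  P7=40
Waiting(P1) = turnaround − burst = 51 − 13 = 38

38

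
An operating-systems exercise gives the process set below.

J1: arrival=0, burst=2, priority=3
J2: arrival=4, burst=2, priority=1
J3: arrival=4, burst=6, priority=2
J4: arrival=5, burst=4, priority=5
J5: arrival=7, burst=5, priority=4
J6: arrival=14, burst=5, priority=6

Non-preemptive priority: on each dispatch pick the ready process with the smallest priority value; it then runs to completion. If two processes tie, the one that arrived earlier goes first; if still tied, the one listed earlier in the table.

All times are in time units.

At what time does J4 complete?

21

Schedule: | J1 0-2 | idle 2-4 | J2 4-6 | J3 6-12 | J5 12-17 | J4 17-21 | J6 21-26 |
Completion: J1=2  J2=6  J3=12  J4=21  J5=17  J6=26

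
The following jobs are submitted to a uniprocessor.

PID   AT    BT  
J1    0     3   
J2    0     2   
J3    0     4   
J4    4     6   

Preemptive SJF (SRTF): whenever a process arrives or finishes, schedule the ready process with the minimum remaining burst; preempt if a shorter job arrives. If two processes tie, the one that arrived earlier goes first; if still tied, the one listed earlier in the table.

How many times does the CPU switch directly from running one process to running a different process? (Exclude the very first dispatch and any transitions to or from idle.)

3

Gantt: | J2 0-2 | J1 2-5 | J3 5-9 | J4 9-15 |
Completion: J1=5  J2=2  J3=9  J4=15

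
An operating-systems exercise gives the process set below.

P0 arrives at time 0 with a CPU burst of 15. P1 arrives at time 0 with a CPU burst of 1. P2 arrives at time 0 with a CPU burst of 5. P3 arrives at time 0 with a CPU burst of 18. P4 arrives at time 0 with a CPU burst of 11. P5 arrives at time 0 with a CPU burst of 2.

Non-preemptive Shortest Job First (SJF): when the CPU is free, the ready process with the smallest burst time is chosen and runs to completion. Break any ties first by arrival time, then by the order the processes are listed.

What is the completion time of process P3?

52

Timeline: | P1 0-1 | P5 1-3 | P2 3-8 | P4 8-19 | P0 19-34 | P3 34-52 |
Completion: P0=34  P1=1  P2=8  P3=52  P4=19  P5=3
Turnaround (C−A): P0=34  P1=1  P2=8  P3=52  P4=19  P5=3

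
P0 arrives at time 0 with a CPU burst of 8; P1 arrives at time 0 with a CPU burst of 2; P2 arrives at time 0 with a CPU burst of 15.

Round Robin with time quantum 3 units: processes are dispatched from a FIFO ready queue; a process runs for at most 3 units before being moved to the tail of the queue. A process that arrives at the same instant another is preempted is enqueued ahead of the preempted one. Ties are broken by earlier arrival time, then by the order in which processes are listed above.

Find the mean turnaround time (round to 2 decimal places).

15.33

Timeline: | P0 0-3 | P1 3-5 | P2 5-8 | P0 8-11 | P2 11-14 | P0 14-16 | P2 16-25 |
Completion: P0=16  P1=5  P2=25
Turnaround (C−A): P0=16  P1=5  P2=25
Turnaround times: P0=16, P1=5, P2=25
Average turnaround = (16+5+25) / 3 = 46/3 = 15.33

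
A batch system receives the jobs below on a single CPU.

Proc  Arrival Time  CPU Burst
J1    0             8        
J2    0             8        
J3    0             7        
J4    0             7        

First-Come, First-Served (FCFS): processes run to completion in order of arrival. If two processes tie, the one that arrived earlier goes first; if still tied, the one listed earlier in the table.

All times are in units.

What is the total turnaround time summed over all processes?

77

Schedule: | J1 0-8 | J2 8-16 | J3 16-23 | J4 23-30 |
Completion: J1=8  J2=16  J3=23  J4=30
Turnaround (C−A): J1=8  J2=16  J3=23  J4=30
Turnaround = completion − arrival: J1=8, J2=16, J3=23, J4=30
Total turnaround = 8 + 16 + 23 + 30 = 77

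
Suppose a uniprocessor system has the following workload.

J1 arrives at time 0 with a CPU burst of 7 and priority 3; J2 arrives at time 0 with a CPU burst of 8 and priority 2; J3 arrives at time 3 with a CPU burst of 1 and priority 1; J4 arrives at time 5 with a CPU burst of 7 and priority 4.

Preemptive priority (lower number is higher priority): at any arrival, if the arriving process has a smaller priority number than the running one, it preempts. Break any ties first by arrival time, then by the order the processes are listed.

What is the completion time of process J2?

Gantt: | J2 0-3 | J3 3-4 | J2 4-9 | J1 9-16 | J4 16-23 |
Completion: J1=16  J2=9  J3=4  J4=23
Turnaround (C−A): J1=16  J2=9  J3=1  J4=18

9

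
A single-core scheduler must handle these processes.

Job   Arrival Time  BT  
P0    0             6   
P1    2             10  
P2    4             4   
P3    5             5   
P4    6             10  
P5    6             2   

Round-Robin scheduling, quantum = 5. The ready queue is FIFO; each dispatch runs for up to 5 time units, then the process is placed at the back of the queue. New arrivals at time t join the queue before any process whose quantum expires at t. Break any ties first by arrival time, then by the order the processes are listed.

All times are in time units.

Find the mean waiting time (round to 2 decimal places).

14.83

Schedule: | P0 0-5 | P1 5-10 | P2 10-14 | P3 14-19 | P0 19-20 | P4 20-25 | P5 25-27 | P1 27-32 | P4 32-37 |
Completion: P0=20  P1=32  P2=14  P3=19  P4=37  P5=27
Turnaround (C−A): P0=20  P1=30  P2=10  P3=14  P4=31  P5=21
Waiting times: P0=14, P1=20, P2=6, P3=9, P4=21, P5=19
Average waiting = (14+20+6+9+21+19) / 6 = 89/6 = 14.83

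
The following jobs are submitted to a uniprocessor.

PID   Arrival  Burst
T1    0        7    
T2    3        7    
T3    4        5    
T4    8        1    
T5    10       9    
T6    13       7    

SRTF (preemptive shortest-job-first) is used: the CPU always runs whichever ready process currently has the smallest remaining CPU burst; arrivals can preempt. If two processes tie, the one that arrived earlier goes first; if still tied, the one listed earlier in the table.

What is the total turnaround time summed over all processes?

Gantt: | T1 0-7 | T3 7-8 | T4 8-9 | T3 9-13 | T2 13-20 | T6 20-27 | T5 27-36 |
Completion: T1=7  T2=20  T3=13  T4=9  T5=36  T6=27
Turnaround (C−A): T1=7  T2=17  T3=9  T4=1  T5=26  T6=14
Turnaround = completion − arrival: T1=7, T2=17, T3=9, T4=1, T5=26, T6=14
Total turnaround = 7 + 17 + 9 + 1 + 26 + 14 = 74

74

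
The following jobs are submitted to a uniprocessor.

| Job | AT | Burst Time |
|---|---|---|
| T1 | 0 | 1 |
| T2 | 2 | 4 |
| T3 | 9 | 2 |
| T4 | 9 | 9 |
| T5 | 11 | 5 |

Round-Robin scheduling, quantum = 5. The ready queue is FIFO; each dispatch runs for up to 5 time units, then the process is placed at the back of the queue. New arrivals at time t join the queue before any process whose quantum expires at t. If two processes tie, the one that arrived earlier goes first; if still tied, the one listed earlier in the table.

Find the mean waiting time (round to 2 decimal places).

2.40

Schedule: | T1 0-1 | idle 1-2 | T2 2-6 | idle 6-9 | T3 9-11 | T4 11-16 | T5 16-21 | T4 21-25 |
Completion: T1=1  T2=6  T3=11  T4=25  T5=21
Waiting times: T1=0, T2=0, T3=0, T4=7, T5=5
Average waiting = (0+0+0+7+5) / 5 = 12/5 = 2.40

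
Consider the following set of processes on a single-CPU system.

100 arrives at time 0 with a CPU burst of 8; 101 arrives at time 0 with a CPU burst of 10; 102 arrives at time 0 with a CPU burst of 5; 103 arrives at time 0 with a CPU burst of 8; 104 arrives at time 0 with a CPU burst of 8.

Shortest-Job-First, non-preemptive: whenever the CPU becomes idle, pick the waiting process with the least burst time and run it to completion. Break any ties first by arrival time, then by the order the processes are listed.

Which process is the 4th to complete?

Gantt: | 102 0-5 | 100 5-13 | 103 13-21 | 104 21-29 | 101 29-39 |
Completion: 100=13  101=39  102=5  103=21  104=29
Finish order: 102 → 100 → 103 → 104 → 101

104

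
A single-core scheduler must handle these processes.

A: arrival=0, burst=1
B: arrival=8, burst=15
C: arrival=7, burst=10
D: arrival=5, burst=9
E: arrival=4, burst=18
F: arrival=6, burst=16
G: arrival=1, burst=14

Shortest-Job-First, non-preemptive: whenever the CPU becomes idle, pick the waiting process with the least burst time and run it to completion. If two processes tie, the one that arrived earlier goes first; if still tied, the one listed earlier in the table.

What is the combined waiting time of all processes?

157

Gantt: | A 0-1 | G 1-15 | D 15-24 | C 24-34 | B 34-49 | F 49-65 | E 65-83 |
Completion: A=1  B=49  C=34  D=24  E=83  F=65  G=15
Turnaround (C−A): A=1  B=41  C=27  D=19  E=79  F=59  G=14
Waiting = turnaround − burst: A=0, B=26, C=17, D=10, E=61, F=43, G=0
Total waiting = 0 + 26 + 17 + 10 + 61 + 43 + 0 = 157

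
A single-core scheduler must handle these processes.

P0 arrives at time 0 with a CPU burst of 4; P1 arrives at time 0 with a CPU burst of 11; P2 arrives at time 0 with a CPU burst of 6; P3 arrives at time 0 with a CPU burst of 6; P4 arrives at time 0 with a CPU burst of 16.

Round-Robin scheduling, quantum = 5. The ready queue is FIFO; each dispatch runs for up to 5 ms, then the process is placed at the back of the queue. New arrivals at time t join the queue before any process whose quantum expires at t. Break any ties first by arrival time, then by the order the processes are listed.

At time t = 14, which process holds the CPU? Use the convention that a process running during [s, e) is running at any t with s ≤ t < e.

Timeline: | P0 0-4 | P1 4-9 | P2 9-14 | P3 14-19 | P4 19-24 | P1 24-29 | P2 29-30 | P3 30-31 | P4 31-36 | P1 36-37 | P4 37-43 |
Completion: P0=4  P1=37  P2=30  P3=31  P4=43
Turnaround (C−A): P0=4  P1=37  P2=30  P3=31  P4=43

P3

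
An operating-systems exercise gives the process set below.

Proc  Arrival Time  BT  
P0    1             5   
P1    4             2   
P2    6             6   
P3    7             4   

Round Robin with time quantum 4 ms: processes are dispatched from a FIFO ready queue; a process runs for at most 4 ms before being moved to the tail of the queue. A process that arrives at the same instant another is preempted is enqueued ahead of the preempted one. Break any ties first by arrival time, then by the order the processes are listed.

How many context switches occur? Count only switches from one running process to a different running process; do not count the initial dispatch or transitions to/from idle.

5

Gantt: | idle 0-1 | P0 1-5 | P1 5-7 | P0 7-8 | P2 8-12 | P3 12-16 | P2 16-18 |
Completion: P0=8  P1=7  P2=18  P3=16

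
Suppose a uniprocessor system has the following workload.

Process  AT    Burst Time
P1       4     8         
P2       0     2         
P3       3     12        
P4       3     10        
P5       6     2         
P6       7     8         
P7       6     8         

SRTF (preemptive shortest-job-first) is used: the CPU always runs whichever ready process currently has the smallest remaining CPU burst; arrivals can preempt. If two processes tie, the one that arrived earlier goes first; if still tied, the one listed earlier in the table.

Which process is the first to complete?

Gantt: | P2 0-2 | idle 2-3 | P4 3-4 | P1 4-6 | P5 6-8 | P1 8-14 | P7 14-22 | P6 22-30 | P4 30-39 | P3 39-51 |
Completion: P1=14  P2=2  P3=51  P4=39  P5=8  P6=30  P7=22
Turnaround (C−A): P1=10  P2=2  P3=48  P4=36  P5=2  P6=23  P7=16
Finish order: P2 → P5 → P1 → P7 → P6 → P4 → P3

P2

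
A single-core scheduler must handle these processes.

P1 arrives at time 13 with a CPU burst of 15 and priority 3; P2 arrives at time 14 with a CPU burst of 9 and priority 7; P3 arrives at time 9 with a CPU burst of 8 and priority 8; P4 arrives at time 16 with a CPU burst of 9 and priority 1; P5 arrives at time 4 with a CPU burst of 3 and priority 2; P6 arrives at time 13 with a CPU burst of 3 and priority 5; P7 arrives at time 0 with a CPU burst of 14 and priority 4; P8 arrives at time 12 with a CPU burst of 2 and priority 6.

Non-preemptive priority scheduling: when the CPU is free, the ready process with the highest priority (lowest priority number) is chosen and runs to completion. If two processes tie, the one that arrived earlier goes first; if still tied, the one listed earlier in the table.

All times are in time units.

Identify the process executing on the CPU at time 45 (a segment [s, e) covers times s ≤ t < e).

Timeline: | P7 0-14 | P5 14-17 | P4 17-26 | P1 26-41 | P6 41-44 | P8 44-46 | P2 46-55 | P3 55-63 |
Completion: P1=41  P2=55  P3=63  P4=26  P5=17  P6=44  P7=14  P8=46

P8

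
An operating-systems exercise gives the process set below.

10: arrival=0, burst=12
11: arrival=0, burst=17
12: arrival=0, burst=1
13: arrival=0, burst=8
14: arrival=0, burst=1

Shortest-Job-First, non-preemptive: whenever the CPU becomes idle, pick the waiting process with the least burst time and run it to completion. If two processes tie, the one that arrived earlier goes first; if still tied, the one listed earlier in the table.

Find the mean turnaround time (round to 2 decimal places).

Schedule: | 12 0-1 | 14 1-2 | 13 2-10 | 10 10-22 | 11 22-39 |
Completion: 10=22  11=39  12=1  13=10  14=2
Turnaround (C−A): 10=22  11=39  12=1  13=10  14=2
Turnaround times: 10=22, 11=39, 12=1, 13=10, 14=2
Average turnaround = (22+39+1+10+2) / 5 = 74/5 = 14.80

14.80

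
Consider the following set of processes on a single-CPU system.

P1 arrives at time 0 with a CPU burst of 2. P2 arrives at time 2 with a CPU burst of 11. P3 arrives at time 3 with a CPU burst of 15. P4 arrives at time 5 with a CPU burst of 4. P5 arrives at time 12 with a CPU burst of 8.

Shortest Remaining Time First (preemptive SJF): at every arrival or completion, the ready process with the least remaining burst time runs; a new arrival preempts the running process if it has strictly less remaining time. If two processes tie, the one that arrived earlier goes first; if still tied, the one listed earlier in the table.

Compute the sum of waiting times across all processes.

Schedule: | P1 0-2 | P2 2-5 | P4 5-9 | P2 9-17 | P5 17-25 | P3 25-40 |
Completion: P1=2  P2=17  P3=40  P4=9  P5=25
Turnaround (C−A): P1=2  P2=15  P3=37  P4=4  P5=13
Waiting = turnaround − burst: P1=0, P2=4, P3=22, P4=0, P5=5
Total waiting = 0 + 4 + 22 + 0 + 5 = 31

31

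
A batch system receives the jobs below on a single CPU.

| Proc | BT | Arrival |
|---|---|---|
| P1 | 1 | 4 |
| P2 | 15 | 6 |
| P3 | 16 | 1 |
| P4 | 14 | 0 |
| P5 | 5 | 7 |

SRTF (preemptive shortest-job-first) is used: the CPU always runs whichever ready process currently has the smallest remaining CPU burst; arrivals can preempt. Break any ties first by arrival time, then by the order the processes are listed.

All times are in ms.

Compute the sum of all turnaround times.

Gantt: | P4 0-4 | P1 4-5 | P4 5-7 | P5 7-12 | P4 12-20 | P2 20-35 | P3 35-51 |
Completion: P1=5  P2=35  P3=51  P4=20  P5=12
Turnaround (C−A): P1=1  P2=29  P3=50  P4=20  P5=5
Turnaround = completion − arrival: P1=1, P2=29, P3=50, P4=20, P5=5
Total turnaround = 1 + 29 + 50 + 20 + 5 = 105

105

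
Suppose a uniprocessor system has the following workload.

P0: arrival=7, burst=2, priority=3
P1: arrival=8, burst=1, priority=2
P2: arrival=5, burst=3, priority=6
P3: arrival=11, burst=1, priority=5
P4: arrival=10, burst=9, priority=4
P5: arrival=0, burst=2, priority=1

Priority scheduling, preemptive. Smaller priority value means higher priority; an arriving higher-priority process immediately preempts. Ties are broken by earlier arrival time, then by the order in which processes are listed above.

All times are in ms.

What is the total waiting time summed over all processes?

22

Schedule: | P5 0-2 | idle 2-5 | P2 5-7 | P0 7-8 | P1 8-9 | P0 9-10 | P4 10-19 | P3 19-20 | P2 20-21 |
Completion: P0=10  P1=9  P2=21  P3=20  P4=19  P5=2
Waiting = turnaround − burst: P0=1, P1=0, P2=13, P3=8, P4=0, P5=0
Total waiting = 1 + 0 + 13 + 8 + 0 + 0 = 22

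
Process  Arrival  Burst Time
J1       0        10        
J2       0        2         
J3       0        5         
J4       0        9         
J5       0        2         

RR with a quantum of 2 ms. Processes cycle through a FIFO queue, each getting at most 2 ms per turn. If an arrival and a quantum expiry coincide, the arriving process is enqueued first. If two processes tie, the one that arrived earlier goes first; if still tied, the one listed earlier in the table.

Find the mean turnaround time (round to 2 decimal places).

17.60

Gantt: | J1 0-2 | J2 2-4 | J3 4-6 | J4 6-8 | J5 8-10 | J1 10-12 | J3 12-14 | J4 14-16 | J1 16-18 | J3 18-19 | J4 19-21 | J1 21-23 | J4 23-25 | J1 25-27 | J4 27-28 |
Completion: J1=27  J2=4  J3=19  J4=28  J5=10
Turnaround (C−A): J1=27  J2=4  J3=19  J4=28  J5=10
Turnaround times: J1=27, J2=4, J3=19, J4=28, J5=10
Average turnaround = (27+4+19+28+10) / 5 = 88/5 = 17.60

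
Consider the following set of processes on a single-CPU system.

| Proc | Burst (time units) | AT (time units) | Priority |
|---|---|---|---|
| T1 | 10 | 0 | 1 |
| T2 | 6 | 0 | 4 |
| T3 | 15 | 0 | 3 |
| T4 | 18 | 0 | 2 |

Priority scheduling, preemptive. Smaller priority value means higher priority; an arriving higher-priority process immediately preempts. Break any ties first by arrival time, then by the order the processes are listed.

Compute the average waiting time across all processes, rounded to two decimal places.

20.25

Gantt: | T1 0-10 | T4 10-28 | T3 28-43 | T2 43-49 |
Completion: T1=10  T2=49  T3=43  T4=28
Turnaround (C−A): T1=10  T2=49  T3=43  T4=28
Waiting times: T1=0, T2=43, T3=28, T4=10
Average waiting = (0+43+28+10) / 4 = 81/4 = 20.25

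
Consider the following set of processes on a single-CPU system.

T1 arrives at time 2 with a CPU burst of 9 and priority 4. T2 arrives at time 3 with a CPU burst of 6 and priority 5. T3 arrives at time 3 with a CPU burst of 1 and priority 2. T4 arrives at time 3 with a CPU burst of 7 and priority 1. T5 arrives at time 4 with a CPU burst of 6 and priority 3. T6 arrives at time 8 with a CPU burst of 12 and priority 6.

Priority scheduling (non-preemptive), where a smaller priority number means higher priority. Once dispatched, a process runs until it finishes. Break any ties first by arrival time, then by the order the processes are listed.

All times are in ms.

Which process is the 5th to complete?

T2

Gantt: | idle 0-2 | T1 2-11 | T4 11-18 | T3 18-19 | T5 19-25 | T2 25-31 | T6 31-43 |
Completion: T1=11  T2=31  T3=19  T4=18  T5=25  T6=43
Turnaround (C−A): T1=9  T2=28  T3=16  T4=15  T5=21  T6=35
Finish order: T1 → T4 → T3 → T5 → T2 → T6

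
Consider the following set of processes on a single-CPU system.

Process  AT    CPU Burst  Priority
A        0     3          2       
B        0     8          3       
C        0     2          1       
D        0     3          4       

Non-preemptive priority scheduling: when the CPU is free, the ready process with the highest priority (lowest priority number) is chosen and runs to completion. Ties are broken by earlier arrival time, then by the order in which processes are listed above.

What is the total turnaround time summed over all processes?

36

Timeline: | C 0-2 | A 2-5 | B 5-13 | D 13-16 |
Completion: A=5  B=13  C=2  D=16
Turnaround = completion − arrival: A=5, B=13, C=2, D=16
Total turnaround = 5 + 13 + 2 + 16 = 36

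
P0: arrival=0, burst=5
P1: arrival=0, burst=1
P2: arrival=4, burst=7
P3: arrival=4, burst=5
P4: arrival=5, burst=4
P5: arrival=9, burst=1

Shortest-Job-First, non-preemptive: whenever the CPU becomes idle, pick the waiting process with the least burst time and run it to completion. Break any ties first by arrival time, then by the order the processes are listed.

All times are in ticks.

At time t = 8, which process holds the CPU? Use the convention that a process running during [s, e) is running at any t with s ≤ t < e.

P4

Timeline: | P1 0-1 | P0 1-6 | P4 6-10 | P5 10-11 | P3 11-16 | P2 16-23 |
Completion: P0=6  P1=1  P2=23  P3=16  P4=10  P5=11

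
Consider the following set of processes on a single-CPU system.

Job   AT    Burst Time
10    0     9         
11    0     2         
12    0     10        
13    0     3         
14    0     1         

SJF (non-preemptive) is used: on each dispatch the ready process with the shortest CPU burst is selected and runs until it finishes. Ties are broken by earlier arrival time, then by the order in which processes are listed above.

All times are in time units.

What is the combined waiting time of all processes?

25

Schedule: | 14 0-1 | 11 1-3 | 13 3-6 | 10 6-15 | 12 15-25 |
Completion: 10=15  11=3  12=25  13=6  14=1
Turnaround (C−A): 10=15  11=3  12=25  13=6  14=1
Waiting = turnaround − burst: 10=6, 11=1, 12=15, 13=3, 14=0
Total waiting = 6 + 1 + 15 + 3 + 0 = 25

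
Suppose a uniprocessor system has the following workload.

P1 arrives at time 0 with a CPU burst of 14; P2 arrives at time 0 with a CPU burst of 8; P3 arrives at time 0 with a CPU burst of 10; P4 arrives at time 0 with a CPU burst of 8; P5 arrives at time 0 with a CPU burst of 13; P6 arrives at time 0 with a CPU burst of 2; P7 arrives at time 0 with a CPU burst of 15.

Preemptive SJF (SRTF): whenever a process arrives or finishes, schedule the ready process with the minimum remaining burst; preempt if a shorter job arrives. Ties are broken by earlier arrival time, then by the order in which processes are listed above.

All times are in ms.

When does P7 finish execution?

Timeline: | P6 0-2 | P2 2-10 | P4 10-18 | P3 18-28 | P5 28-41 | P1 41-55 | P7 55-70 |
Completion: P1=55  P2=10  P3=28  P4=18  P5=41  P6=2  P7=70
Turnaround (C−A): P1=55  P2=10  P3=28  P4=18  P5=41  P6=2  P7=70

70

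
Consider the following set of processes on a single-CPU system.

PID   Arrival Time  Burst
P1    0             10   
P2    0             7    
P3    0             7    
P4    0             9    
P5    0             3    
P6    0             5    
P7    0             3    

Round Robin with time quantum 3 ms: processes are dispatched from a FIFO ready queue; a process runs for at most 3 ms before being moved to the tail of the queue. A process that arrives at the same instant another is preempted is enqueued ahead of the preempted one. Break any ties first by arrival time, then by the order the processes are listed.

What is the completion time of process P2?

39

Gantt: | P1 0-3 | P2 3-6 | P3 6-9 | P4 9-12 | P5 12-15 | P6 15-18 | P7 18-21 | P1 21-24 | P2 24-27 | P3 27-30 | P4 30-33 | P6 33-35 | P1 35-38 | P2 38-39 | P3 39-40 | P4 40-43 | P1 43-44 |
Completion: P1=44  P2=39  P3=40  P4=43  P5=15  P6=35  P7=21
Turnaround (C−A): P1=44  P2=39  P3=40  P4=43  P5=15  P6=35  P7=21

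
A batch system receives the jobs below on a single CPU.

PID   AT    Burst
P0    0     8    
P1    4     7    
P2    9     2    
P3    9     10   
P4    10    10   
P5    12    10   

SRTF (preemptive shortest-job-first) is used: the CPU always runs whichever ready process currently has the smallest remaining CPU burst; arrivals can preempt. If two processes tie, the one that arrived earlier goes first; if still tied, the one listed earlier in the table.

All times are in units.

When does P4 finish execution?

37

Timeline: | P0 0-8 | P1 8-9 | P2 9-11 | P1 11-17 | P3 17-27 | P4 27-37 | P5 37-47 |
Completion: P0=8  P1=17  P2=11  P3=27  P4=37  P5=47
Turnaround (C−A): P0=8  P1=13  P2=2  P3=18  P4=27  P5=35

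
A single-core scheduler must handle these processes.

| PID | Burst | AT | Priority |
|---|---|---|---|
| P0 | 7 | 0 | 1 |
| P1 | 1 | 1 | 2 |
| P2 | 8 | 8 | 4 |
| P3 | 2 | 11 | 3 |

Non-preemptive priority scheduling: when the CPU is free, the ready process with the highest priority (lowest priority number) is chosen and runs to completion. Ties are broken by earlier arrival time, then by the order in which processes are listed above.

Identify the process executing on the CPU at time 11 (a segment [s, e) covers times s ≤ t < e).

P2

Schedule: | P0 0-7 | P1 7-8 | P2 8-16 | P3 16-18 |
Completion: P0=7  P1=8  P2=16  P3=18
Turnaround (C−A): P0=7  P1=7  P2=8  P3=7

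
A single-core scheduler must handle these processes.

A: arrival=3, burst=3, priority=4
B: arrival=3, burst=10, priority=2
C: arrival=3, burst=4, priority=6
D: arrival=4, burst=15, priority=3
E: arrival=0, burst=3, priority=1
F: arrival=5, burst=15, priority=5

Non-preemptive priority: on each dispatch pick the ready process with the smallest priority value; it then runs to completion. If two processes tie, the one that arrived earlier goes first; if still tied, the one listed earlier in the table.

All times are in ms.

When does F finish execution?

46

Schedule: | E 0-3 | B 3-13 | D 13-28 | A 28-31 | F 31-46 | C 46-50 |
Completion: A=31  B=13  C=50  D=28  E=3  F=46
Turnaround (C−A): A=28  B=10  C=47  D=24  E=3  F=41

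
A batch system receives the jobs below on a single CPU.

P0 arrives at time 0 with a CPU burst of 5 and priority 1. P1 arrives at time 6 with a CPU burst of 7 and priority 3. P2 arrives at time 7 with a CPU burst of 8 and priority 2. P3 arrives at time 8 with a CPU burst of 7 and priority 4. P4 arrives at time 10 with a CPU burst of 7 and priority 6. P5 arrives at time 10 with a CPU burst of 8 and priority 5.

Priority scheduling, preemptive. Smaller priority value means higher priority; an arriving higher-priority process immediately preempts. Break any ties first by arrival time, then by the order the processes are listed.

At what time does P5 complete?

Schedule: | P0 0-5 | idle 5-6 | P1 6-7 | P2 7-15 | P1 15-21 | P3 21-28 | P5 28-36 | P4 36-43 |
Completion: P0=5  P1=21  P2=15  P3=28  P4=43  P5=36
Turnaround (C−A): P0=5  P1=15  P2=8  P3=20  P4=33  P5=26

36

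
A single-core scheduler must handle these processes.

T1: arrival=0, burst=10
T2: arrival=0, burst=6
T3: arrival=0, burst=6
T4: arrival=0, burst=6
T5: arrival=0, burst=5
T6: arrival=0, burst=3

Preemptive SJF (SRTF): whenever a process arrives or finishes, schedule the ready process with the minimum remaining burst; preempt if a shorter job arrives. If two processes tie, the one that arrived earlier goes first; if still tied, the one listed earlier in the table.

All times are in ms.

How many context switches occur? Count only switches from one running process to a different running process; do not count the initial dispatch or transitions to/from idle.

Schedule: | T6 0-3 | T5 3-8 | T2 8-14 | T3 14-20 | T4 20-26 | T1 26-36 |
Completion: T1=36  T2=14  T3=20  T4=26  T5=8  T6=3

5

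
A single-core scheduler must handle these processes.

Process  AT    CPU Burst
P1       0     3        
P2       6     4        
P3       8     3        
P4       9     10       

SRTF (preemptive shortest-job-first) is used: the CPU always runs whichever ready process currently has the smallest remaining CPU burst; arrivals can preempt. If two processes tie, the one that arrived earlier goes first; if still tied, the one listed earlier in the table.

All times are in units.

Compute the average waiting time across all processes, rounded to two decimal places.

Timeline: | P1 0-3 | idle 3-6 | P2 6-10 | P3 10-13 | P4 13-23 |
Completion: P1=3  P2=10  P3=13  P4=23
Waiting times: P1=0, P2=0, P3=2, P4=4
Average waiting = (0+0+2+4) / 4 = 6/4 = 1.50

1.50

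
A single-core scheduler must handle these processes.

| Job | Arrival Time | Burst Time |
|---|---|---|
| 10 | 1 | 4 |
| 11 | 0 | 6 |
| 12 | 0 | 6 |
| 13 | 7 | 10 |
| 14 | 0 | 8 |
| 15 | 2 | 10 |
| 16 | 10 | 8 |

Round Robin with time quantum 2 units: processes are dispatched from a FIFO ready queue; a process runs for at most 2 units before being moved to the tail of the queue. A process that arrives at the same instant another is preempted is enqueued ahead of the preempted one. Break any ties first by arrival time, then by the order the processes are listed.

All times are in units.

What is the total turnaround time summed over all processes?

Schedule: | 11 0-2 | 12 2-4 | 14 4-6 | 10 6-8 | 15 8-10 | 11 10-12 | 12 12-14 | 14 14-16 | 13 16-18 | 10 18-20 | 16 20-22 | 15 22-24 | 11 24-26 | 12 26-28 | 14 28-30 | 13 30-32 | 16 32-34 | 15 34-36 | 14 36-38 | 13 38-40 | 16 40-42 | 15 42-44 | 13 44-46 | 16 46-48 | 15 48-50 | 13 50-52 |
Completion: 10=20  11=26  12=28  13=52  14=38  15=50  16=48
Turnaround (C−A): 10=19  11=26  12=28  13=45  14=38  15=48  16=38
Turnaround = completion − arrival: 10=19, 11=26, 12=28, 13=45, 14=38, 15=48, 16=38
Total turnaround = 19 + 26 + 28 + 45 + 38 + 48 + 38 = 242

242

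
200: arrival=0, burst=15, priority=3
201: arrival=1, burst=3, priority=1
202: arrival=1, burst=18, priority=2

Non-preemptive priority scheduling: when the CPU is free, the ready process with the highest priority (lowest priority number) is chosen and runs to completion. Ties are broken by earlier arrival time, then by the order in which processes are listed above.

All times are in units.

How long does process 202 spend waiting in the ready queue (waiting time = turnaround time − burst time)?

17

Gantt: | 200 0-15 | 201 15-18 | 202 18-36 |
Completion: 200=15  201=18  202=36
Turnaround (C−A): 200=15  201=17  202=35
Waiting(202) = turnaround − burst = 35 − 18 = 17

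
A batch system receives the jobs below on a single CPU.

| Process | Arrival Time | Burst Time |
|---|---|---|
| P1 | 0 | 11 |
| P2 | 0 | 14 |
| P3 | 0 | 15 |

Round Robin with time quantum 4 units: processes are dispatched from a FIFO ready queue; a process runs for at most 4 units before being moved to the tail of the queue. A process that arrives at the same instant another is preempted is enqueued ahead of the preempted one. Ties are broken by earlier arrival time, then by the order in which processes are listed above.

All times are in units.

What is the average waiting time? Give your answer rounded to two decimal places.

Timeline: | P1 0-4 | P2 4-8 | P3 8-12 | P1 12-16 | P2 16-20 | P3 20-24 | P1 24-27 | P2 27-31 | P3 31-35 | P2 35-37 | P3 37-40 |
Completion: P1=27  P2=37  P3=40
Waiting times: P1=16, P2=23, P3=25
Average waiting = (16+23+25) / 3 = 64/3 = 21.33

21.33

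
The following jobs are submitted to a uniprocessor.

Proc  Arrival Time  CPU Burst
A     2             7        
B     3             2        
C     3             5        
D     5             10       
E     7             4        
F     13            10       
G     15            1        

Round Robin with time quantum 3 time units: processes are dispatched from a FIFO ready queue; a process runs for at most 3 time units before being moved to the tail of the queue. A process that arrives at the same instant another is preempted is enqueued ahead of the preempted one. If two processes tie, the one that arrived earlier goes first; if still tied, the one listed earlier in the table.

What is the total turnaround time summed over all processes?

Schedule: | idle 0-2 | A 2-5 | B 5-7 | C 7-10 | D 10-13 | A 13-16 | E 16-19 | C 19-21 | F 21-24 | D 24-27 | G 27-28 | A 28-29 | E 29-30 | F 30-33 | D 33-36 | F 36-39 | D 39-40 | F 40-41 |
Completion: A=29  B=7  C=21  D=40  E=30  F=41  G=28
Turnaround (C−A): A=27  B=4  C=18  D=35  E=23  F=28  G=13
Turnaround = completion − arrival: A=27, B=4, C=18, D=35, E=23, F=28, G=13
Total turnaround = 27 + 4 + 18 + 35 + 23 + 28 + 13 = 148

148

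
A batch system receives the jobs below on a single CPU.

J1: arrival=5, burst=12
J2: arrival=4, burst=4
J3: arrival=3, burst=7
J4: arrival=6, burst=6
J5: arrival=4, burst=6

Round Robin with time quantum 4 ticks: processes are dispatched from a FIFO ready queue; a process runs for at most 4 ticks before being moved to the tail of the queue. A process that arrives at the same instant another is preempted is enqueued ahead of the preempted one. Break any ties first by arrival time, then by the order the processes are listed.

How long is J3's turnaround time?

23

Schedule: | idle 0-3 | J3 3-7 | J2 7-11 | J5 11-15 | J1 15-19 | J4 19-23 | J3 23-26 | J5 26-28 | J1 28-32 | J4 32-34 | J1 34-38 |
Completion: J1=38  J2=11  J3=26  J4=34  J5=28
Turnaround(J3) = completion − arrival = 26 − 3 = 23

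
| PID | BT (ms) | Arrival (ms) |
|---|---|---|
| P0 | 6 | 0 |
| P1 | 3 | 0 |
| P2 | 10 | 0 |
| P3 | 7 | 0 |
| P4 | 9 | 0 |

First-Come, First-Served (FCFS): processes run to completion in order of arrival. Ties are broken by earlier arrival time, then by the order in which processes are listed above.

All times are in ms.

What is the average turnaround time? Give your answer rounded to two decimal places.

19.00

Schedule: | P0 0-6 | P1 6-9 | P2 9-19 | P3 19-26 | P4 26-35 |
Completion: P0=6  P1=9  P2=19  P3=26  P4=35
Turnaround (C−A): P0=6  P1=9  P2=19  P3=26  P4=35
Turnaround times: P0=6, P1=9, P2=19, P3=26, P4=35
Average turnaround = (6+9+19+26+35) / 5 = 95/5 = 19.00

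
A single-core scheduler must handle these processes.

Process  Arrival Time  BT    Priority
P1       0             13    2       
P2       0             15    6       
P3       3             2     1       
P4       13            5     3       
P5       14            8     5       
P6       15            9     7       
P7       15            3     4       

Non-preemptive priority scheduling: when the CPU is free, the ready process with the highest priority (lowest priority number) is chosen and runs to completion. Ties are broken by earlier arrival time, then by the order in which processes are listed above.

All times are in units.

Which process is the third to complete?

P4

Gantt: | P1 0-13 | P3 13-15 | P4 15-20 | P7 20-23 | P5 23-31 | P2 31-46 | P6 46-55 |
Completion: P1=13  P2=46  P3=15  P4=20  P5=31  P6=55  P7=23
Turnaround (C−A): P1=13  P2=46  P3=12  P4=7  P5=17  P6=40  P7=8
Finish order: P1 → P3 → P4 → P7 → P5 → P2 → P6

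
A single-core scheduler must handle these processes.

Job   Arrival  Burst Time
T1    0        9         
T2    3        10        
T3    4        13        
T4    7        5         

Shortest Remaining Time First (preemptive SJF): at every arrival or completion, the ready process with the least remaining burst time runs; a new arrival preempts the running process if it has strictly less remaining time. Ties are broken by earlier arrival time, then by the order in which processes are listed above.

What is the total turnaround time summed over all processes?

Gantt: | T1 0-9 | T4 9-14 | T2 14-24 | T3 24-37 |
Completion: T1=9  T2=24  T3=37  T4=14
Turnaround = completion − arrival: T1=9, T2=21, T3=33, T4=7
Total turnaround = 9 + 21 + 33 + 7 = 70

70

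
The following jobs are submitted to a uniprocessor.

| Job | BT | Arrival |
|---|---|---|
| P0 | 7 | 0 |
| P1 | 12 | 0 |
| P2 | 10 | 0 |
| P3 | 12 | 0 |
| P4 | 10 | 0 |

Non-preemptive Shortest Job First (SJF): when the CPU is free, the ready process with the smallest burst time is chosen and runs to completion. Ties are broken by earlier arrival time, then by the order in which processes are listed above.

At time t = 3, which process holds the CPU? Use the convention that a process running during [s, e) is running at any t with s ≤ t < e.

P0

Schedule: | P0 0-7 | P2 7-17 | P4 17-27 | P1 27-39 | P3 39-51 |
Completion: P0=7  P1=39  P2=17  P3=51  P4=27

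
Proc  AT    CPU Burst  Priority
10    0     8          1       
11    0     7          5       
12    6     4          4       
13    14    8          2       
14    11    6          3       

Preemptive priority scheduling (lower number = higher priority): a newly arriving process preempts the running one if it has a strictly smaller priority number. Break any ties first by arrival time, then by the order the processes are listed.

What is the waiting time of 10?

0

Schedule: | 10 0-8 | 12 8-11 | 14 11-14 | 13 14-22 | 14 22-25 | 12 25-26 | 11 26-33 |
Completion: 10=8  11=33  12=26  13=22  14=25
Turnaround (C−A): 10=8  11=33  12=20  13=8  14=14
Waiting(10) = turnaround − burst = 8 − 8 = 0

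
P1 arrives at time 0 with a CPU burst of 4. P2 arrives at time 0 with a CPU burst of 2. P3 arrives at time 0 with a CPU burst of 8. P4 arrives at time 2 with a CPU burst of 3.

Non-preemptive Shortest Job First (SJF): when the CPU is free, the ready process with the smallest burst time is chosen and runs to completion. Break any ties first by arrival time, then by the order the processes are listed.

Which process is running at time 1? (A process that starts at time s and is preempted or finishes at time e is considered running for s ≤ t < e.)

P2

Schedule: | P2 0-2 | P4 2-5 | P1 5-9 | P3 9-17 |
Completion: P1=9  P2=2  P3=17  P4=5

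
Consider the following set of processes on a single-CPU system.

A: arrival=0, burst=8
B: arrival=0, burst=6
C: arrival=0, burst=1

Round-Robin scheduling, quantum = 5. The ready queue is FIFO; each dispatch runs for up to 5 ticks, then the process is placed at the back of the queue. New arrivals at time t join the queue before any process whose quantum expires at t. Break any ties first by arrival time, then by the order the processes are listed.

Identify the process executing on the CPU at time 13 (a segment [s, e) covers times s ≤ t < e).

A

Schedule: | A 0-5 | B 5-10 | C 10-11 | A 11-14 | B 14-15 |
Completion: A=14  B=15  C=11
Turnaround (C−A): A=14  B=15  C=11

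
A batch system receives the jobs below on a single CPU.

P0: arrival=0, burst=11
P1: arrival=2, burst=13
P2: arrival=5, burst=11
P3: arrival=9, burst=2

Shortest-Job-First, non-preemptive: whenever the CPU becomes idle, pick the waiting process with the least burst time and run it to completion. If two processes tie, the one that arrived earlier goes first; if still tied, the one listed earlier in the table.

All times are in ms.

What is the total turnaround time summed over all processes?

69

Gantt: | P0 0-11 | P3 11-13 | P2 13-24 | P1 24-37 |
Completion: P0=11  P1=37  P2=24  P3=13
Turnaround = completion − arrival: P0=11, P1=35, P2=19, P3=4
Total turnaround = 11 + 35 + 19 + 4 = 69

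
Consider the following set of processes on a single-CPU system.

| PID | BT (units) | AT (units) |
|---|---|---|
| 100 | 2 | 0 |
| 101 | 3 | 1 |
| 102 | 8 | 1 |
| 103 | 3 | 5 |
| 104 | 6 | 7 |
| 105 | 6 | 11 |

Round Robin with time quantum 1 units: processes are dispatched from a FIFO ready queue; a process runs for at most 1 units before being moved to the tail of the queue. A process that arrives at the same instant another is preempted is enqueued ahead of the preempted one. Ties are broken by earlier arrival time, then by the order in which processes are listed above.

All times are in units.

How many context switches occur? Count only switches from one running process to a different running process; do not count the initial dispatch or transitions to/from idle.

26

Timeline: | 100 0-1 | 101 1-2 | 102 2-3 | 100 3-4 | 101 4-5 | 102 5-6 | 103 6-7 | 101 7-8 | 102 8-9 | 104 9-10 | 103 10-11 | 102 11-12 | 104 12-13 | 105 13-14 | 103 14-15 | 102 15-16 | 104 16-17 | 105 17-18 | 102 18-19 | 104 19-20 | 105 20-21 | 102 21-22 | 104 22-23 | 105 23-24 | 102 24-25 | 104 25-26 | 105 26-28 |
Completion: 100=4  101=8  102=25  103=15  104=26  105=28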